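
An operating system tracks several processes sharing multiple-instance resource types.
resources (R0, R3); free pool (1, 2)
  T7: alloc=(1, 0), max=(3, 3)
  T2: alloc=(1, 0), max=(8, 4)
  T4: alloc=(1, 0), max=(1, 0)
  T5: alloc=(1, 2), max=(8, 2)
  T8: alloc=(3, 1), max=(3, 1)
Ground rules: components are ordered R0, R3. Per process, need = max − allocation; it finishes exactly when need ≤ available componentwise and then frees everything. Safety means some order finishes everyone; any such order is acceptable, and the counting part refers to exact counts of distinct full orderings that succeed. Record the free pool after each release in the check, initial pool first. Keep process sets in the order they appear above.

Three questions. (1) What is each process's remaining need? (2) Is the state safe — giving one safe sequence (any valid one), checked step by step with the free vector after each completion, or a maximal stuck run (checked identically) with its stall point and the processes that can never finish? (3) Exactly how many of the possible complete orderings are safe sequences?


(1) Need matrix, components ordered R0, R3:
  T7: (2, 3)
  T2: (7, 4)
  T4: (0, 0)
  T5: (7, 0)
  T8: (0, 0)
(2) UNSAFE.
Key observation: T8, T7, T4 can finish, but then (6, 3) is all there is, and the blocked group's R0 demands exceed it.
The run T8, T7, T4 cannot be extended any further. Check, step by step:
  pool = (1, 2)
  run T8 (needs (0, 0), free (1, 2)); after release of (3, 1) the pool is (4, 3)
  run T7 (needs (2, 3), free (4, 3)); after release of (1, 0) the pool is (5, 3)
  run T4 (needs (0, 0), free (5, 3)); after release of (1, 0) the pool is (6, 3)
  blocked: T2 wants (7, 4), pool (6, 3) — not enough R0 and R3
  blocked: T5 wants (7, 0), pool (6, 3) — not enough R0
Permanently blocked: T2 and T5.
(3) Exactly 0 of the possible complete orderings are safe sequences.


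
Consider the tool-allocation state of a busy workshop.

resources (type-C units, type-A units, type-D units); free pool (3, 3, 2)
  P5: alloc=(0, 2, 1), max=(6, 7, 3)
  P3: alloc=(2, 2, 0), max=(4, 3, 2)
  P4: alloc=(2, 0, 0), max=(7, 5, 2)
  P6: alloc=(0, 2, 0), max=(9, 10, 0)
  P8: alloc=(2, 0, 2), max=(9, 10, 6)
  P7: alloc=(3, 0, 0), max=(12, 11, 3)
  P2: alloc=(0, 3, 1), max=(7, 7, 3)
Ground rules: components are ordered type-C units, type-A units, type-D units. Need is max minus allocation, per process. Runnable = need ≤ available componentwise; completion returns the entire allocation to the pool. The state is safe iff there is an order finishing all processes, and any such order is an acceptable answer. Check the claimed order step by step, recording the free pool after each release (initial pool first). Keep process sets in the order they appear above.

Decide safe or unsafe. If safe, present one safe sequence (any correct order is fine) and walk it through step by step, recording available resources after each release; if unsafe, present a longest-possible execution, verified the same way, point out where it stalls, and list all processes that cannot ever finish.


SAFE. One safe sequence: P3, P4, P5, P2, P8, P6, P7.
Key observation: the order's first zero-slack moment is P3 ((2, 1, 2) needed, (3, 3, 2) free — a requested resource with nothing to spare).
Step-by-step check:
  pool = (3, 3, 2)
  run P3 (needs (2, 1, 2), free (3, 3, 2)); after release of (2, 2, 0) the pool is (5, 5, 2)
  run P4 (needs (5, 5, 2), free (5, 5, 2)); after release of (2, 0, 0) the pool is (7, 5, 2)
  run P5 (needs (6, 5, 2), free (7, 5, 2)); after release of (0, 2, 1) the pool is (7, 7, 3)
  run P2 (needs (7, 4, 2), free (7, 7, 3)); after release of (0, 3, 1) the pool is (7, 10, 4)
  run P8 (needs (7, 10, 4), free (7, 10, 4)); after release of (2, 0, 2) the pool is (9, 10, 6)
  run P6 (needs (9, 8, 0), free (9, 10, 6)); after release of (0, 2, 0) the pool is (9, 12, 6)
  run P7 (needs (9, 11, 3), free (9, 12, 6)); after release of (3, 0, 0) the pool is (12, 12, 6)


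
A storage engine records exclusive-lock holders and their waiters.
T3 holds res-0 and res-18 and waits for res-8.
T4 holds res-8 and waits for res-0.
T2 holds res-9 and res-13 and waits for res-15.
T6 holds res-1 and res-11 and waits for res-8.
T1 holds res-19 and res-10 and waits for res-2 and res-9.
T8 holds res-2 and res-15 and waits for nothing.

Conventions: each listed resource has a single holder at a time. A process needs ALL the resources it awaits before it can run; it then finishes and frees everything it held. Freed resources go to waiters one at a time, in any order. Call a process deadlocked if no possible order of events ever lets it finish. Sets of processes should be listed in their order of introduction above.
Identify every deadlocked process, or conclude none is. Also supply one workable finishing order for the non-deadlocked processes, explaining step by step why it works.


The deadlocked set is T3, T4 and T6.
Key observation: the cycle T3 -> T4 -> T3 can never break — each member waits on the next; T6 waits into the deadlock from upstream.
One completion order for the rest: T8, T2, T1.
Check, step by step:
  T8: no waits; runs immediately, freeing res-2 and res-15
  T2 waits on res-15 — all released -> runs and releases res-9 and res-13
  T1 waits on res-2 and res-9 — all released -> runs and releases res-19 and res-10


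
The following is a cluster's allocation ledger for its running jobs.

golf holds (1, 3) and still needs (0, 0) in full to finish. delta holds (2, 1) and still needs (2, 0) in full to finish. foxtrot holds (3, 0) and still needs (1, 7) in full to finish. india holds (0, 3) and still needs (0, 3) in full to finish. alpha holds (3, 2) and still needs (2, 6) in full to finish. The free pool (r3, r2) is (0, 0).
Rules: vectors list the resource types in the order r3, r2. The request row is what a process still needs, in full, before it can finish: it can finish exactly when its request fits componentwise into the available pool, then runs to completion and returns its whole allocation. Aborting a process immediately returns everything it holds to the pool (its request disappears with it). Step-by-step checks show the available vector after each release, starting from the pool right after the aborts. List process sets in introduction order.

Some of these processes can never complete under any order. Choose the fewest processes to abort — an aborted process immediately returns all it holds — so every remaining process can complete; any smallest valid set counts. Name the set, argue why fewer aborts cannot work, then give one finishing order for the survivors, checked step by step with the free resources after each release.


The answer: abort alpha.
Key observation: no ordering could ever have run delta before the abort of alpha; with (3, 2) back in the pool it fits at step 2.
Minimality: the empty abort set fails — the state is deadlocked as it stands.
Survivors finish in the order: golf, delta, india, foxtrot. Verifying each step (pool after the aborts first):
  pool = (3, 2)
  golf: need (0, 0) fits (3, 2); releases (1, 3), pool now (4, 5)
  delta: need (2, 0) fits (4, 5); releases (2, 1), pool now (6, 6)
  india: need (0, 3) fits (6, 6); releases (0, 3), pool now (6, 9)
  foxtrot: need (1, 7) fits (6, 9); releases (3, 0), pool now (9, 9)


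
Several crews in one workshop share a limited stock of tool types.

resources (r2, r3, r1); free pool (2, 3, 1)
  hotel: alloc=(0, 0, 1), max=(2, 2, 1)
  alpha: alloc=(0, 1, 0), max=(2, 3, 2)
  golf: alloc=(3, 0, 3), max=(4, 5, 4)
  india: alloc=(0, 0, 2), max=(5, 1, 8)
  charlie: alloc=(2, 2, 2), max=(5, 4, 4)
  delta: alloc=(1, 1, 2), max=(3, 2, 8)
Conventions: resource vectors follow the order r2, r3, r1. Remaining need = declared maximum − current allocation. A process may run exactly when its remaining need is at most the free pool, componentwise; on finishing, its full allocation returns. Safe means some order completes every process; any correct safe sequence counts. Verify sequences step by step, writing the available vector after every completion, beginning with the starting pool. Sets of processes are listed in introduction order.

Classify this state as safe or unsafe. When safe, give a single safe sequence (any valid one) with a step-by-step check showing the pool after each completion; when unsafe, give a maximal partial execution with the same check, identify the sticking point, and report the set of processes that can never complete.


UNSAFE — no complete ordering exists.
Key observation: after hotel, alpha the pool peaks at (2, 4, 2), and each blocked process is short somewhere: golf on r3; india on r2, r1; charlie on r2; delta on r1.
Going as far as possible: hotel, alpha; after that, nothing fits. Check, step by step:
  pool = (2, 3, 1)
  hotel: need (2, 2, 0) fits (2, 3, 1); releases (0, 0, 1), pool now (2, 3, 2)
  alpha: need (2, 2, 2) fits (2, 3, 2); releases (0, 1, 0), pool now (2, 4, 2)
  blocked: golf wants (1, 5, 1), pool (2, 4, 2) — not enough r3
  blocked: india wants (5, 1, 6), pool (2, 4, 2) — not enough r2 and r1
  blocked: charlie wants (3, 2, 2), pool (2, 4, 2) — not enough r2
  blocked: delta wants (2, 1, 6), pool (2, 4, 2) — not enough r1
Processes that can never finish: golf, india, charlie and delta.


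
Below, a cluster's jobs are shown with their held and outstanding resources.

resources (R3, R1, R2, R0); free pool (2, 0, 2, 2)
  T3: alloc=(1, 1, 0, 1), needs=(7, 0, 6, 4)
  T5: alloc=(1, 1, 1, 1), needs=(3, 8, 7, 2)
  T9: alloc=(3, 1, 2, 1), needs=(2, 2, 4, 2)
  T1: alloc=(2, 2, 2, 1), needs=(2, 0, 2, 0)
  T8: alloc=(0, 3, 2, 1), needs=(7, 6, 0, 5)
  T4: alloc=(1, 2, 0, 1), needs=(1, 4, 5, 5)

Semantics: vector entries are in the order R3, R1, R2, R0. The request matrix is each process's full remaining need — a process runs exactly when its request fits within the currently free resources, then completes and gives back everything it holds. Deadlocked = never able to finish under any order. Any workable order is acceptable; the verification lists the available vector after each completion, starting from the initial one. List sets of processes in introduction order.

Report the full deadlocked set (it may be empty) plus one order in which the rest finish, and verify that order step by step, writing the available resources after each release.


Nothing here is deadlocked.
Key observation: there is always a runnable process — T1 first — so the state unwinds completely.
A valid finishing order for the others: T1, T9, T3, T4, T8, T5. Walking it through:
  pool = (2, 0, 2, 2)
  T1: need (2, 0, 2, 0) fits (2, 0, 2, 2); releases (2, 2, 2, 1), pool now (4, 2, 4, 3)
  T9: need (2, 2, 4, 2) fits (4, 2, 4, 3); releases (3, 1, 2, 1), pool now (7, 3, 6, 4)
  T3: need (7, 0, 6, 4) fits (7, 3, 6, 4); releases (1, 1, 0, 1), pool now (8, 4, 6, 5)
  T4: need (1, 4, 5, 5) fits (8, 4, 6, 5); releases (1, 2, 0, 1), pool now (9, 6, 6, 6)
  T8: need (7, 6, 0, 5) fits (9, 6, 6, 6); releases (0, 3, 2, 1), pool now (9, 9, 8, 7)
  T5: need (3, 8, 7, 2) fits (9, 9, 8, 7); releases (1, 1, 1, 1), pool now (10, 10, 9, 8)


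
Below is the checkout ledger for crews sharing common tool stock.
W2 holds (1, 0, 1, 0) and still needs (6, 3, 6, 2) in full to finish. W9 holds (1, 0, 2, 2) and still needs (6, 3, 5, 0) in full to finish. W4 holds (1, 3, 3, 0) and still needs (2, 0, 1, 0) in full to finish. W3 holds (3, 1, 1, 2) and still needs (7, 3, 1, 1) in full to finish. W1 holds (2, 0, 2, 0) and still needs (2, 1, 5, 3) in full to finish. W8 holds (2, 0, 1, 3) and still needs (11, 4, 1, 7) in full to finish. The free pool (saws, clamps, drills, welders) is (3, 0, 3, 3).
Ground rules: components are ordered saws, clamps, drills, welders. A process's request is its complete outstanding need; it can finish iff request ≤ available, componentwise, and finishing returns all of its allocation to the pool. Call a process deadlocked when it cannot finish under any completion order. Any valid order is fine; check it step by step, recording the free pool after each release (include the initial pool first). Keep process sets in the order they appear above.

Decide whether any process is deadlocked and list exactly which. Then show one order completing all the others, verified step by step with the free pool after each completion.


No process is deadlocked.
Key observation: no deadlock: W4 fits now, and the freed resources carry the rest through.
One completion order for the rest: W4, W1, W2, W9, W3, W8. Step-by-step check:
  pool = (3, 0, 3, 3)
  W4 needs (2, 0, 1, 0) <= (3, 0, 3, 3) -> finishes; pool += (1, 3, 3, 0) = (4, 3, 6, 3)
  W1 needs (2, 1, 5, 3) <= (4, 3, 6, 3) -> finishes; pool += (2, 0, 2, 0) = (6, 3, 8, 3)
  W2 needs (6, 3, 6, 2) <= (6, 3, 8, 3) -> finishes; pool += (1, 0, 1, 0) = (7, 3, 9, 3)
  W9 needs (6, 3, 5, 0) <= (7, 3, 9, 3) -> finishes; pool += (1, 0, 2, 2) = (8, 3, 11, 5)
  W3 needs (7, 3, 1, 1) <= (8, 3, 11, 5) -> finishes; pool += (3, 1, 1, 2) = (11, 4, 12, 7)
  W8 needs (11, 4, 1, 7) <= (11, 4, 12, 7) -> finishes; pool += (2, 0, 1, 3) = (13, 4, 13, 10)


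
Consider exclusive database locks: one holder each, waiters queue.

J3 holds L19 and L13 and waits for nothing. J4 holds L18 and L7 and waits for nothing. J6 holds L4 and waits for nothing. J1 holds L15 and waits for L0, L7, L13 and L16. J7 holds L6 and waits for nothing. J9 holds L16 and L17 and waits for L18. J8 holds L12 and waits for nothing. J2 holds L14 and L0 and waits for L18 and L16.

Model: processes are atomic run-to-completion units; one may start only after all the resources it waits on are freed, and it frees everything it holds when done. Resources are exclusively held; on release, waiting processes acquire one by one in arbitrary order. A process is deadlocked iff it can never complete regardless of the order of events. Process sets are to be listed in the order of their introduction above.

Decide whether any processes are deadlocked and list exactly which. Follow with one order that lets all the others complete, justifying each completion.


Nothing here is deadlocked.
Key observation: although several processes wait, no cycle exists — each chain bottoms out at a free runner.
The rest can finish in the order J4, J6, J7, J3, J8, J9, J2, J1.
Check, step by step:
  J4: no waits; runs immediately, freeing L18 and L7
  J6: no waits; runs immediately, freeing L4
  J7: no waits; runs immediately, freeing L6
  J3: no waits; runs immediately, freeing L19 and L13
  J8: no waits; runs immediately, freeing L12
  J9: everything it awaited (L18) is free; runs, freeing L16 and L17
  J2: everything it awaited (L18 and L16) is free; runs, freeing L14 and L0
  J1: everything it awaited (L0, L7, L13 and L16) is free; runs, freeing L15


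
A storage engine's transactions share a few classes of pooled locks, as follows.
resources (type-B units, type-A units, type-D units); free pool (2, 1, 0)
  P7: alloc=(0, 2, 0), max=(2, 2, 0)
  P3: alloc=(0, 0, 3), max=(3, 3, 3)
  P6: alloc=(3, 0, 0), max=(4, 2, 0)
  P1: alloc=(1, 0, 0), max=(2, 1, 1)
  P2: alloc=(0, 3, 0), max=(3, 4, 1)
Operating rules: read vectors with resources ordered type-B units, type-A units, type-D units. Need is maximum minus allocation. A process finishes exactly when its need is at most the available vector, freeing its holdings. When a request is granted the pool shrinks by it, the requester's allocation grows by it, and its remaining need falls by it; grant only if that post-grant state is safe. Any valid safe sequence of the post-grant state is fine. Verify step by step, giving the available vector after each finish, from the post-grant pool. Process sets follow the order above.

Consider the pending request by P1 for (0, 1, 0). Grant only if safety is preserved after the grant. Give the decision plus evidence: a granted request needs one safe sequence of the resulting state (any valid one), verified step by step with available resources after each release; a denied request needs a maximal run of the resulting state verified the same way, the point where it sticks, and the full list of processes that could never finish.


DENY — the pretend-granted state is unsafe.
Key observation: after P7, P6 the pool peaks at (5, 2, 0), and each blocked process is short somewhere: P3 on type-A units; P1 on type-D units; P2 on type-D units.
After a pretend grant, a maximal execution: P7, P6 — then nothing else fits. Walking it through:
  pool = (2, 0, 0)
  P7: need (2, 0, 0) fits (2, 0, 0); releases (0, 2, 0), pool now (2, 2, 0)
  P6: need (1, 2, 0) fits (2, 2, 0); releases (3, 0, 0), pool now (5, 2, 0)
  blocked: P3 wants (3, 3, 0), pool (5, 2, 0) — not enough type-A units
  blocked: P1 wants (1, 0, 1), pool (5, 2, 0) — not enough type-D units
  blocked: P2 wants (3, 1, 1), pool (5, 2, 0) — not enough type-D units
Post-grant, the permanently blocked set is P3, P1 and P2.


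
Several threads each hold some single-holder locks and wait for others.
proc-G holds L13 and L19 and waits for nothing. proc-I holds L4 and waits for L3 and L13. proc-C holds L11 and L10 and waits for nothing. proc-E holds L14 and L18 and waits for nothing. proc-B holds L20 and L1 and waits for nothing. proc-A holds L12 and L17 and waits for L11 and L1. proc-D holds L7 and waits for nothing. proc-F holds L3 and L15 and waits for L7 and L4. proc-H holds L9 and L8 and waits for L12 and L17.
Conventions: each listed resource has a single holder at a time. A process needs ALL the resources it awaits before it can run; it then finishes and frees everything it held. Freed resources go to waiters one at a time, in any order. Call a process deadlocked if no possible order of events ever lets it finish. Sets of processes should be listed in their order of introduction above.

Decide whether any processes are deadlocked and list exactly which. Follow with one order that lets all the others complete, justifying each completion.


Deadlocked: proc-I and proc-F.
Key observation: the cycle proc-I -> proc-F -> proc-I can never break — each member waits on the next; no other process is dragged down with it.
A valid finishing order for the others: proc-G, proc-B, proc-E, proc-C, proc-D, proc-A, proc-H.
Walking it through:
  proc-G waits on nothing -> runs at once and releases L13 and L19
  proc-B waits on nothing -> runs at once and releases L20 and L1
  proc-E waits on nothing -> runs at once and releases L14 and L18
  proc-C waits on nothing -> runs at once and releases L11 and L10
  proc-D waits on nothing -> runs at once and releases L7
  proc-A waits on L11 and L1 — all released -> runs and releases L12 and L17
  proc-H waits on L12 and L17 — all released -> runs and releases L9 and L8


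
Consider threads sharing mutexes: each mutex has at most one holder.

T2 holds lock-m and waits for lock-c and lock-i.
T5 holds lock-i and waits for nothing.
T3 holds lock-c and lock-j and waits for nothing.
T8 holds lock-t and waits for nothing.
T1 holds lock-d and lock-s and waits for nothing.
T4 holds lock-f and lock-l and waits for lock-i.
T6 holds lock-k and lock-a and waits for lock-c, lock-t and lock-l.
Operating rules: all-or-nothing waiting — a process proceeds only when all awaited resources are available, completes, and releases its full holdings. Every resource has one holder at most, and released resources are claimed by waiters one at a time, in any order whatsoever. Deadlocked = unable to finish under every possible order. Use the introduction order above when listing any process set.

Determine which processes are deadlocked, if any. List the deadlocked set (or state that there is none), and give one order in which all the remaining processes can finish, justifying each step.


No process is deadlocked.
Key observation: all waits point, directly or indirectly, at processes that can finish, so nothing is permanently blocked.
The rest can finish in the order T1, T5, T8, T3, T4, T2, T6.
Verifying each step:
  run T1 (it waits on nothing); releases lock-d and lock-s
  run T5 (it waits on nothing); releases lock-i
  run T8 (it waits on nothing); releases lock-t
  run T3 (it waits on nothing); releases lock-c and lock-j
  T4 waits on lock-i — all released -> runs and releases lock-f and lock-l
  T2 waits on lock-c and lock-i — all released -> runs and releases lock-m
  T6 waits on lock-c, lock-t and lock-l — all released -> runs and releases lock-k and lock-a


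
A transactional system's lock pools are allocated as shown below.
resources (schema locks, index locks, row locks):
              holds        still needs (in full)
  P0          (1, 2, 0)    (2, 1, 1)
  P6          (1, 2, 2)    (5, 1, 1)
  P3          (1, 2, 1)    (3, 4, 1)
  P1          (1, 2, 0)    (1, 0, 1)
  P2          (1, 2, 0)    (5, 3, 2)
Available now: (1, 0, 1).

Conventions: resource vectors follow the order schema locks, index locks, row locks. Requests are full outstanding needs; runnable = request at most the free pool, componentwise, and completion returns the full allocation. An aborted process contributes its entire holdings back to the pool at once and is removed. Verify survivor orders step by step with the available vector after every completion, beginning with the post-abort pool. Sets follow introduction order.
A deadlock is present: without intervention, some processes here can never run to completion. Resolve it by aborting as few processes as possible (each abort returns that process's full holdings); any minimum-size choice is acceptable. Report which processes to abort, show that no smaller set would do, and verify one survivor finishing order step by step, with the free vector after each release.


Minimum abort set: P2.
Key observation: the returned (1, 2, 0) from P2 is what brings P6 — unrunnable before, under any order — into play at step 4.
Minimality: the empty abort set fails — the state is deadlocked as it stands.
One survivor order: P1, P0, P3, P6. Step-by-step check (post-abort pool first):
  pool = (2, 2, 1)
  run P1 (needs (1, 0, 1), free (2, 2, 1)); after release of (1, 2, 0) the pool is (3, 4, 1)
  run P0 (needs (2, 1, 1), free (3, 4, 1)); after release of (1, 2, 0) the pool is (4, 6, 1)
  run P3 (needs (3, 4, 1), free (4, 6, 1)); after release of (1, 2, 1) the pool is (5, 8, 2)
  run P6 (needs (5, 1, 1), free (5, 8, 2)); after release of (1, 2, 2) the pool is (6, 10, 4)


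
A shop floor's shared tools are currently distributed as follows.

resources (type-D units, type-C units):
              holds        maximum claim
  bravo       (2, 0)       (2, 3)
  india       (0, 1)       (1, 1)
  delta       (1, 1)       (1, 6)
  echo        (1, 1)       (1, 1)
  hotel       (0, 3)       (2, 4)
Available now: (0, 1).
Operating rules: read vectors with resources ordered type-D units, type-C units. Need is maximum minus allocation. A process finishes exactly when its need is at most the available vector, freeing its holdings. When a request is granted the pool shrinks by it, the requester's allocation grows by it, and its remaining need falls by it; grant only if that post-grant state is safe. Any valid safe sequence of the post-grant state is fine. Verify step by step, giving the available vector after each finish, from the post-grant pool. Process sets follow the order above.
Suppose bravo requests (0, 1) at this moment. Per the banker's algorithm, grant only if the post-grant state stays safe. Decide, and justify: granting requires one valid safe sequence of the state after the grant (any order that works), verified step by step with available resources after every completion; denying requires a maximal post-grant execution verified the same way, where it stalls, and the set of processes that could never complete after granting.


GRANT — the state after the grant stays safe, e.g. via echo, india, bravo, hotel, delta.
Key observation: granting shrinks the pool to (0, 0), yet echo still fits and the chain goes through.
Verifying the post-grant state step by step:
  pool = (0, 0)
  echo needs (0, 0) <= (0, 0) -> finishes; pool += (1, 1) = (1, 1)
  india needs (1, 0) <= (1, 1) -> finishes; pool += (0, 1) = (1, 2)
  bravo needs (0, 2) <= (1, 2) -> finishes; pool += (2, 1) = (3, 3)
  hotel needs (2, 1) <= (3, 3) -> finishes; pool += (0, 3) = (3, 6)
  delta needs (0, 5) <= (3, 6) -> finishes; pool += (1, 1) = (4, 7)


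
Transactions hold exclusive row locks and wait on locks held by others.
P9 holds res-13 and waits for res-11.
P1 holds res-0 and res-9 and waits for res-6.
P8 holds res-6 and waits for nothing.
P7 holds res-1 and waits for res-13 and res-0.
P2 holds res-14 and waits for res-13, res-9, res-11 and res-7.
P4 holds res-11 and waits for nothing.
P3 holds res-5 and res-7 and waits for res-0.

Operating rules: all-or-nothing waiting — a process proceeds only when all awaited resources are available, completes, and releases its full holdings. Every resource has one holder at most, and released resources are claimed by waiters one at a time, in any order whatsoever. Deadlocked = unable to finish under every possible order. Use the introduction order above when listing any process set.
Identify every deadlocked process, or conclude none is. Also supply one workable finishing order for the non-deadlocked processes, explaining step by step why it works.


The deadlocked set is empty.
Key observation: the wait relation is loop-free; peeling off processes with no waits unwinds the whole state.
One completion order for the rest: P8, P1, P3, P4, P9, P2, P7.
Step-by-step check:
  P8: no waits; runs immediately, freeing res-6
  P1: everything it awaited (res-6) is free; runs, freeing res-0 and res-9
  P3: everything it awaited (res-0) is free; runs, freeing res-5 and res-7
  P4: no waits; runs immediately, freeing res-11
  P9: everything it awaited (res-11) is free; runs, freeing res-13
  P2: everything it awaited (res-13, res-9, res-11 and res-7) is free; runs, freeing res-14
  P7: everything it awaited (res-13 and res-0) is free; runs, freeing res-1


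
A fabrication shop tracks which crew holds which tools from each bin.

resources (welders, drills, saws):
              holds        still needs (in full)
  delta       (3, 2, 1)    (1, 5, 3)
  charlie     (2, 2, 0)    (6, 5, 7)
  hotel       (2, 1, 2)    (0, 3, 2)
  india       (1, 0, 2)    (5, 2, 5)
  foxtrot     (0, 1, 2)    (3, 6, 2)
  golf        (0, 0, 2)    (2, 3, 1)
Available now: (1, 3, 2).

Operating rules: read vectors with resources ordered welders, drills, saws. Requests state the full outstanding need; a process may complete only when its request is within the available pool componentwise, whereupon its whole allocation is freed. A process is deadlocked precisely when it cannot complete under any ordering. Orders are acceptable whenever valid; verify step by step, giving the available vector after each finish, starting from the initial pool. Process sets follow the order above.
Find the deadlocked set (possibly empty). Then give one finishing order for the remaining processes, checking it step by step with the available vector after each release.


Deadlocked set: delta, charlie, india and foxtrot.
Key observation: after hotel, golf the pool peaks at (3, 4, 6), and each blocked process is short somewhere: delta on drills; charlie on welders, drills, saws; india on welders; foxtrot on drills.
A valid finishing order for the others: hotel, golf. Walking it through:
  pool = (1, 3, 2)
  run hotel (needs (0, 3, 2), free (1, 3, 2)); after release of (2, 1, 2) the pool is (3, 4, 4)
  run golf (needs (2, 3, 1), free (3, 4, 4)); after release of (0, 0, 2) the pool is (3, 4, 6)
The stuck group stays short no matter what:
  delta still needs (1, 5, 3) but only (3, 4, 6) is free — short on drills
  charlie still needs (6, 5, 7) but only (3, 4, 6) is free — short on welders, drills and saws
  india still needs (5, 2, 5) but only (3, 4, 6) is free — short on welders
  foxtrot still needs (3, 6, 2) but only (3, 4, 6) is free — short on drills


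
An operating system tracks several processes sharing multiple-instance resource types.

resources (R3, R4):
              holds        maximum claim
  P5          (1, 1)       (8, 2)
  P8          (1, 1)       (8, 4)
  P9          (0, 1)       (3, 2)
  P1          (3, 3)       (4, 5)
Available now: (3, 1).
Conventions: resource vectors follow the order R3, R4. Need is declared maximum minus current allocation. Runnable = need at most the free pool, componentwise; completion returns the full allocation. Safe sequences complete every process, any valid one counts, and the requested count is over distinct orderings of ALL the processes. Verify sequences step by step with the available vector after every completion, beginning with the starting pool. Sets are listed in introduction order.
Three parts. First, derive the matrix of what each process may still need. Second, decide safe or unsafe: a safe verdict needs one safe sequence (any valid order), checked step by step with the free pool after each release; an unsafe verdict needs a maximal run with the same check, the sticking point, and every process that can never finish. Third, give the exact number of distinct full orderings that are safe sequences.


(1) Outstanding need per process (order R3, R4):
  P5: (7, 1)
  P8: (7, 3)
  P9: (3, 1)
  P1: (1, 2)
(2) UNSAFE — no complete ordering exists.
Key observation: the wall is R3: completing P9, P1 brings the pool only to (6, 5), and all the rest need more.
Going as far as possible: P9, P1; after that, nothing fits. Check, step by step:
  pool = (3, 1)
  run P9 (needs (3, 1), free (3, 1)); after release of (0, 1) the pool is (3, 2)
  run P1 (needs (1, 2), free (3, 2)); after release of (3, 3) the pool is (6, 5)
  blocked: P5 wants (7, 1), pool (6, 5) — not enough R3
  blocked: P8 wants (7, 3), pool (6, 5) — not enough R3
Never able to finish: P5 and P8.
(3) Precisely 0 of the possible complete orderings are safe sequences.


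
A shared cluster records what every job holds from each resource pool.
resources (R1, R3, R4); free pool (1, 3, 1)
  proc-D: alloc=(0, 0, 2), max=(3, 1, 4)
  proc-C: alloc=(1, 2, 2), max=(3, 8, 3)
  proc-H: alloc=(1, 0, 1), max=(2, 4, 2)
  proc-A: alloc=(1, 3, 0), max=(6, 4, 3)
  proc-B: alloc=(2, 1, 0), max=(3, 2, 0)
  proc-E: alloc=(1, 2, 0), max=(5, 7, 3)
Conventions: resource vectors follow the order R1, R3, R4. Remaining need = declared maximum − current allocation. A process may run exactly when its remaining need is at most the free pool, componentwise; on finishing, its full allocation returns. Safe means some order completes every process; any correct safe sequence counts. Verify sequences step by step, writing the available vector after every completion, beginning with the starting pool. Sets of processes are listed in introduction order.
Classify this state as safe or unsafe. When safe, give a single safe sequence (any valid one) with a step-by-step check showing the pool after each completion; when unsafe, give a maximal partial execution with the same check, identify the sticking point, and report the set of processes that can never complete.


UNSAFE.
Key observation: after proc-B, proc-H, proc-D the pool peaks at (4, 4, 4), and each blocked process is short somewhere: proc-C on R3; proc-A on R1; proc-E on R3.
Going as far as possible: proc-B, proc-H, proc-D; after that, nothing fits. Walking it through:
  pool = (1, 3, 1)
  proc-B needs (1, 1, 0) <= (1, 3, 1) -> finishes; pool += (2, 1, 0) = (3, 4, 1)
  proc-H needs (1, 4, 1) <= (3, 4, 1) -> finishes; pool += (1, 0, 1) = (4, 4, 2)
  proc-D needs (3, 1, 2) <= (4, 4, 2) -> finishes; pool += (0, 0, 2) = (4, 4, 4)
  proc-C still needs (2, 6, 1) but only (4, 4, 4) is free — short on R3
  proc-A still needs (5, 1, 3) but only (4, 4, 4) is free — short on R1
  proc-E still needs (4, 5, 3) but only (4, 4, 4) is free — short on R3
Never able to finish: proc-C, proc-A and proc-E.


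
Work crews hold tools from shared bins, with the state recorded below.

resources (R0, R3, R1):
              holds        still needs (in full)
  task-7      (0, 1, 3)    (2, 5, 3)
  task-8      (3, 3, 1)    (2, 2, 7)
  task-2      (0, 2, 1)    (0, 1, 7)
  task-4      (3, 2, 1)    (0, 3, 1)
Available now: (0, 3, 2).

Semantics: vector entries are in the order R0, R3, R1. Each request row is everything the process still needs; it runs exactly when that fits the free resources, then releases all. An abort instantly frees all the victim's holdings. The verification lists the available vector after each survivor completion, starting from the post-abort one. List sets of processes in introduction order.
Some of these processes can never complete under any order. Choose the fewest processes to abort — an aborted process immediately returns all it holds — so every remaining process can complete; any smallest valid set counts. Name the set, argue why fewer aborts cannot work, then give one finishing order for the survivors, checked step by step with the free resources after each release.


The answer: abort task-2.
Key observation: no ordering could ever have run task-8 before the abort of task-2; with (0, 2, 1) back in the pool it fits at step 3.
Minimality: the empty abort set fails — the state is deadlocked as it stands.
One survivor order: task-4, task-7, task-8. Check, step by step (post-abort pool first):
  pool = (0, 5, 3)
  task-4 needs (0, 3, 1) <= (0, 5, 3) -> finishes; pool += (3, 2, 1) = (3, 7, 4)
  task-7 needs (2, 5, 3) <= (3, 7, 4) -> finishes; pool += (0, 1, 3) = (3, 8, 7)
  task-8 needs (2, 2, 7) <= (3, 8, 7) -> finishes; pool += (3, 3, 1) = (6, 11, 8)


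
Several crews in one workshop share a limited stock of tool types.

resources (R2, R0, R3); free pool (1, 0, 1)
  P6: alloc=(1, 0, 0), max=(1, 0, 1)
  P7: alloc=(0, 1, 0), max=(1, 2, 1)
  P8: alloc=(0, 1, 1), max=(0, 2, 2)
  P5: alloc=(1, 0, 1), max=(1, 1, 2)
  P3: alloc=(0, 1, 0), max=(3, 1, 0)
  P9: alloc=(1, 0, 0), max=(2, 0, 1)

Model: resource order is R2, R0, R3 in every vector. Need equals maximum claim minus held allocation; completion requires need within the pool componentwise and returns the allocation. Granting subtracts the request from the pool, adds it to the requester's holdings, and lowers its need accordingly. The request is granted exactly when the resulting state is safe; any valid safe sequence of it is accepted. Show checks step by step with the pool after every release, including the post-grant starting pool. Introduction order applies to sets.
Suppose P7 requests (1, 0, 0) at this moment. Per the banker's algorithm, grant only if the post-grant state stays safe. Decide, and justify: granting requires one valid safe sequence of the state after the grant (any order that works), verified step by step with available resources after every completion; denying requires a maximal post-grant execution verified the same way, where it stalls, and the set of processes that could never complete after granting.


DENY: after the grant no complete ordering would exist.
Key observation: after P6, P9 the pool peaks at (2, 0, 1), and each blocked process is short somewhere: P7 on R0; P8 on R0; P5 on R0; P3 on R2.
Pretend the grant happened; the run P6, P9 goes as far as possible. Verifying each step:
  pool = (0, 0, 1)
  run P6 (needs (0, 0, 1), free (0, 0, 1)); after release of (1, 0, 0) the pool is (1, 0, 1)
  run P9 (needs (1, 0, 1), free (1, 0, 1)); after release of (1, 0, 0) the pool is (2, 0, 1)
  blocked: P7 wants (0, 1, 1), pool (2, 0, 1) — not enough R0
  blocked: P8 wants (0, 1, 1), pool (2, 0, 1) — not enough R0
  blocked: P5 wants (0, 1, 1), pool (2, 0, 1) — not enough R0
  blocked: P3 wants (3, 0, 0), pool (2, 0, 1) — not enough R2
Post-grant, the permanently blocked set is P7, P8, P5 and P3.


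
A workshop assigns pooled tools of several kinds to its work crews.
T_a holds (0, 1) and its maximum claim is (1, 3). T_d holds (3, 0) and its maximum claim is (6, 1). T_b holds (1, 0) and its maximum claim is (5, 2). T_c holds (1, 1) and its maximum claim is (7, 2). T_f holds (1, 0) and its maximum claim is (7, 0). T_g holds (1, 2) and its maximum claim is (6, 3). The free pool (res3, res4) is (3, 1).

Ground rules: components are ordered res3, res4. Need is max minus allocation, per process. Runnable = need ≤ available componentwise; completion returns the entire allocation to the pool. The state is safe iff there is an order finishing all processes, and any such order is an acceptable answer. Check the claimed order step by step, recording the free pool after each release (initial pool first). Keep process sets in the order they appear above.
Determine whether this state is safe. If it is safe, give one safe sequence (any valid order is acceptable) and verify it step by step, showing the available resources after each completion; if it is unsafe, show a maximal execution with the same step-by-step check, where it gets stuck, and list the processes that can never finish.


SAFE — a valid safe sequence is T_d, T_g, T_c, T_b, T_a, T_f.
Key observation: at T_d the run first touches a limit — (3, 1) against (3, 1), exact on a resource it actually requests.
Step-by-step check:
  pool = (3, 1)
  run T_d (needs (3, 1), free (3, 1)); after release of (3, 0) the pool is (6, 1)
  run T_g (needs (5, 1), free (6, 1)); after release of (1, 2) the pool is (7, 3)
  run T_c (needs (6, 1), free (7, 3)); after release of (1, 1) the pool is (8, 4)
  run T_b (needs (4, 2), free (8, 4)); after release of (1, 0) the pool is (9, 4)
  run T_a (needs (1, 2), free (9, 4)); after release of (0, 1) the pool is (9, 5)
  run T_f (needs (6, 0), free (9, 5)); after release of (1, 0) the pool is (10, 5)


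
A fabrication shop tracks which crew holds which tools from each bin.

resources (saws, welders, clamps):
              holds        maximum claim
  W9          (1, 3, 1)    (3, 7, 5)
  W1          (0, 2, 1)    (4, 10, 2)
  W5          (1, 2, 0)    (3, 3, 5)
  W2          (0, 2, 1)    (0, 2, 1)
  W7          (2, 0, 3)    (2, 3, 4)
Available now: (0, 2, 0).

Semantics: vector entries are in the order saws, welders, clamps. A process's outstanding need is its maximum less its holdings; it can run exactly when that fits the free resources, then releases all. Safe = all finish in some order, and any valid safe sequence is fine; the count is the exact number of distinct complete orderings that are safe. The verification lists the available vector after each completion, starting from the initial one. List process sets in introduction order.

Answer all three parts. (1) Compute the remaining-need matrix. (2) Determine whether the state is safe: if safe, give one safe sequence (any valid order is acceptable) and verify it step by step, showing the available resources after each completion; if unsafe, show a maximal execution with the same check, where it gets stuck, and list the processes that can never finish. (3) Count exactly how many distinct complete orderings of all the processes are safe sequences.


(1) Remaining need (order saws, welders, clamps):
  W9: (2, 4, 4)
  W1: (4, 8, 1)
  W5: (2, 1, 5)
  W2: (0, 0, 0)
  W7: (0, 3, 1)
(2) SAFE, for example via the order W2, W7, W9, W5, W1.
Key observation: W7 is the earliest step where a requested resource binds exactly: need (0, 3, 1), pool (0, 4, 1) at its turn.
Walking it through:
  pool = (0, 2, 0)
  W2 needs (0, 0, 0) <= (0, 2, 0) -> finishes; pool += (0, 2, 1) = (0, 4, 1)
  W7 needs (0, 3, 1) <= (0, 4, 1) -> finishes; pool += (2, 0, 3) = (2, 4, 4)
  W9 needs (2, 4, 4) <= (2, 4, 4) -> finishes; pool += (1, 3, 1) = (3, 7, 5)
  W5 needs (2, 1, 5) <= (3, 7, 5) -> finishes; pool += (1, 2, 0) = (4, 9, 5)
  W1 needs (4, 8, 1) <= (4, 9, 5) -> finishes; pool += (0, 2, 1) = (4, 11, 6)
(3) Precisely 1 of the possible complete orderings is a safe sequence.


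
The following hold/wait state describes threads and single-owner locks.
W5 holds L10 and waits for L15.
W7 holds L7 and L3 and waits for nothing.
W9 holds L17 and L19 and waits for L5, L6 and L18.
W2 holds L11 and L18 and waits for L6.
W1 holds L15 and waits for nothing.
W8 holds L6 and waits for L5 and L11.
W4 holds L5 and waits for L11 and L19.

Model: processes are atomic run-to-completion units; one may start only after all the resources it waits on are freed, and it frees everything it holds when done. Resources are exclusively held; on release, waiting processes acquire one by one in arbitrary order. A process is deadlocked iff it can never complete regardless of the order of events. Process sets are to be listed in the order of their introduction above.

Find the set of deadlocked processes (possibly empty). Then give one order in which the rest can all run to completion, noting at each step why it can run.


Deadlocked: W9, W2, W8 and W4.
Key observation: the waits loop around W2 -> W8 -> W2 with no way out; W9 and W4 are caught in further circular waits.
A valid finishing order for the others: W1, W7, W5.
Check, step by step:
  W1: no waits; runs immediately, freeing L15
  W7: no waits; runs immediately, freeing L7 and L3
  W5: everything it awaited (L15) is free; runs, freeing L10
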